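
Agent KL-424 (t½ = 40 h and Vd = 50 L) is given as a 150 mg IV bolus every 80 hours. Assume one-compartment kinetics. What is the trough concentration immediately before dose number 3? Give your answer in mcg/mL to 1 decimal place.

f = (1/2)^(τ/t½) = (1/2)^(80/40) ≈ 0.2500.
C₀ = D/Vd = 150/50 ≈ 3.000 mcg/mL.
Before the 3rd dose, 2 doses have been given. Superposition: Cmin = C₀·(f + f²).
≈ 3.000 × (0.2500 + 0.0625) ≈ 3.000 × 0.3125 ≈ 0.938 mcg/mL.

0.9 mcg/mL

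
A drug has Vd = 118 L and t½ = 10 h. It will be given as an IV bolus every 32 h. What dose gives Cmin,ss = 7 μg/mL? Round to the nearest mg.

τ/t½ = 32/10 ≈ 3.2, so f = (1/2)^(32/10) ≈ 0.108819.
Cmin,ss = (D/Vd)·f/(1−f), so D = Cmin,ss·Vd·(1−f)/f.
D = 7 × 118 × (1−f)/f ≈ 7 × 118 × 8.18957 ≈ 6764.58 mg.

6765 mg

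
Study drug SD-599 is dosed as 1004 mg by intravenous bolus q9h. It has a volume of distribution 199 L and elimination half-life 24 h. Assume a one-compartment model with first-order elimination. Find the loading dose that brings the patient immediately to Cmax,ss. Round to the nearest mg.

4386 mg

f = (1/2)^(9/24) ≈ 0.771105; accumulation ratio R = 1/(1−f) ≈ 4.36882.
Loading dose to hit Cmax,ss on first dose: D_load = D_maint·R ≈ 1004 × 4.36882 ≈ 4386.30 mg.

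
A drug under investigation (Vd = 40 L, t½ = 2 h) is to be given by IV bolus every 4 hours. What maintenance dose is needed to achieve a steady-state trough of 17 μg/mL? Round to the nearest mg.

2040 mg

τ/t½ = 4/2 ≈ 2, so f = (1/2)^(4/2) ≈ 0.250000.
Cmin,ss = (D/Vd)·f/(1−f), so D = Cmin,ss·Vd·(1−f)/f.
D = 17 × 40 × (1−f)/f ≈ 17 × 40 × 3.00000 ≈ 2040.00 mg.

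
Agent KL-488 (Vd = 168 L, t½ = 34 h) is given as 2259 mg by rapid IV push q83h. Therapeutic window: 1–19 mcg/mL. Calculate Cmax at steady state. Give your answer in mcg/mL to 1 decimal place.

k = ln2/t½ = ln2/34 ≈ 0.020387 h⁻¹; fraction remaining f = e^(−kτ) = e^(−0.020387×83) ≈ 0.1841.
At steady state, accumulation factor R = 1/(1 − e^(−kτ)) ≈ 1.2256.
Each bolus raises the concentration by D/Vd = 2259/168 ≈ 13.446 mcg/mL.
Steady-state peak Cmax,ss = C₀·R ≈ 13.446 × 1.2256 ≈ 16.479 mcg/mL.
Peak 16.5 mcg/mL vs MTC 19 mcg/mL: below toxic threshold.

16.5 mcg/mL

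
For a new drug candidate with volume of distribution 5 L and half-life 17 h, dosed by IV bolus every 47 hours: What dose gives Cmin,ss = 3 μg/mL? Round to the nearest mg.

τ/t½ = 47/17 ≈ 2.7647, so f = (1/2)^(47/17) ≈ 0.147143.
Cmin,ss = (D/Vd)·f/(1−f), so D = Cmin,ss·Vd·(1−f)/f.
D = 3 × 5 × (1−f)/f ≈ 3 × 5 × 5.79611 ≈ 86.94 mg.

87 mg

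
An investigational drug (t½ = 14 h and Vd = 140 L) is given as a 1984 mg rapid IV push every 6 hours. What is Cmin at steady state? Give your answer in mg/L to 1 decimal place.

Over one 6-h interval, 6/14 ≈ 0.42857 half-lives elapse, leaving f ≈ 0.7430 of each dose.
Single-dose peak C₀ = D/Vd = 1984/140 ≈ 14.171 mg/L.
Steady-state trough Cmin,ss = C₀·f/(1−f) ≈ 14.171 × 0.7430/0.2570 ≈ 40.969 mg/L.

41.0 mg/L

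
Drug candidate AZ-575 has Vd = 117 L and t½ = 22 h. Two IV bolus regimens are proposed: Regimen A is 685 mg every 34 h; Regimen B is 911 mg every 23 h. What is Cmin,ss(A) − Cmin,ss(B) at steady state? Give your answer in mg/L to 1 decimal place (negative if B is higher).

-4.3 mg/L

Regimen A: f = (1/2)^(34/22) ≈ 0.3426; Cmin,ss = (685/117)·f/(1−f) ≈ 3.051 mg/L.
Regimen B: f = (1/2)^(23/22) ≈ 0.4845; Cmin,ss = (911/117)·f/(1−f) ≈ 7.318 mg/L.
Difference ≈ 3.051 − 7.318 ≈ -4.267 mg/L.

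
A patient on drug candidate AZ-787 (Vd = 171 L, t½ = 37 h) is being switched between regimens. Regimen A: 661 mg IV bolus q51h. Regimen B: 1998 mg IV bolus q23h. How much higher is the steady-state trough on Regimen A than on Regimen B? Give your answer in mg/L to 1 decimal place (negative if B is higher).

-19.3 mg/L

Regimen A: f = (1/2)^(51/37) ≈ 0.3847; Cmin,ss = (661/171)·f/(1−f) ≈ 2.417 mg/L.
Regimen B: f = (1/2)^(23/37) ≈ 0.6499; Cmin,ss = (1998/171)·f/(1−f) ≈ 21.690 mg/L.
Difference ≈ 2.417 − 21.690 ≈ -19.273 mg/L.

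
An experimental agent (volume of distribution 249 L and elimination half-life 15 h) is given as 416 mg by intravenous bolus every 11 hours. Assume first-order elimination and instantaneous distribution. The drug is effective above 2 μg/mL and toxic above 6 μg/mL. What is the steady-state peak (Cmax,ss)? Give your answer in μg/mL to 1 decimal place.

Over one 11-h interval, 11/15 ≈ 0.73333 half-lives elapse, leaving f ≈ 0.6015 of each dose.
Accumulation ratio R = 1/(1 − f) ≈ 1/0.3985 ≈ 2.5094.
Single-dose peak C₀ = D/Vd = 416/249 ≈ 1.671 μg/mL.
Steady-state peak Cmax,ss = C₀·R ≈ 1.671 × 2.5094 ≈ 4.193 μg/mL.
Peak 4.2 μg/mL vs MTC 6 μg/mL: below toxic threshold.

4.2 μg/mL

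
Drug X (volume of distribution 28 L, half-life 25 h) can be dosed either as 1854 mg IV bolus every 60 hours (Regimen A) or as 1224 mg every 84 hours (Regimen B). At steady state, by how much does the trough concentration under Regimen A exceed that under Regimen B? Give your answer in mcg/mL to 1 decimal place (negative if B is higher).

Regimen A: f = (1/2)^(60/25) ≈ 0.1895; Cmin,ss = (1854/28)·f/(1−f) ≈ 15.481 mcg/mL.
Regimen B: f = (1/2)^(84/25) ≈ 0.0974; Cmin,ss = (1224/28)·f/(1−f) ≈ 4.717 mcg/mL.
Difference ≈ 15.481 − 4.717 ≈ 10.764 mcg/mL.

10.8 mcg/mL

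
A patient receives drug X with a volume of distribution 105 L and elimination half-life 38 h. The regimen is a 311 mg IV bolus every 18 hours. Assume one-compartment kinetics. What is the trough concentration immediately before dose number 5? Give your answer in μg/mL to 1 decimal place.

5.6 μg/mL

f = (1/2)^(τ/t½) = (1/2)^(18/38) ≈ 0.7201.
C₀ = D/Vd = 311/105 ≈ 2.962 μg/mL.
Before the 5th dose, 4 doses have been given. Superposition: Cmin = C₀·(f + f² + … + f^4).
≈ 2.962 × (0.7201 + 0.5185 + 0.3734 + 0.2689) ≈ 2.962 × 1.8809 ≈ 5.571 μg/mL.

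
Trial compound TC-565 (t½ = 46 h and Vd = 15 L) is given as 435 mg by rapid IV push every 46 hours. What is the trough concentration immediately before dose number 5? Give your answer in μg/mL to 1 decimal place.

27.2 μg/mL

f = (1/2)^(τ/t½) = (1/2)^(46/46) ≈ 0.5000.
C₀ = D/Vd = 435/15 ≈ 29.000 μg/mL.
Before the 5th dose, 4 doses have been given. Superposition: Cmin = C₀·(f + f² + … + f^4).
≈ 29.000 × (0.5000 + 0.2500 + 0.1250 + 0.0625) ≈ 29.000 × 0.9375 ≈ 27.188 μg/mL.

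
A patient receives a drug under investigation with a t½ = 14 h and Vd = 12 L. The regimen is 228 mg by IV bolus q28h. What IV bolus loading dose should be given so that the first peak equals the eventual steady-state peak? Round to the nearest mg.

304 mg

f = (1/2)^(28/14) ≈ 0.250000; accumulation ratio R = 1/(1−f) ≈ 1.33333.
Loading dose to hit Cmax,ss on first dose: D_load = D_maint·R ≈ 228 × 1.33333 ≈ 304.00 mg.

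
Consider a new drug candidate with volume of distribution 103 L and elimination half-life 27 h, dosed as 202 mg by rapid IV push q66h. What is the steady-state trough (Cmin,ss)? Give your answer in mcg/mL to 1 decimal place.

0.4 mcg/mL

Over one 66-h interval, 66/27 ≈ 2.4444 half-lives elapse, leaving f ≈ 0.1837 of each dose.
Accumulation ratio R = 1/(1 − f) ≈ 1/0.8163 ≈ 1.2250.
Single-dose peak C₀ = D/Vd = 202/103 ≈ 1.961 mcg/mL.
Steady-state peak Cmax,ss = C₀·R ≈ 1.961 × 1.2250 ≈ 2.402 mcg/mL.
One interval later, Cmin,ss = Cmax,ss·e^(−kτ) ≈ 2.402 × 0.1837 ≈ 0.441 mcg/mL.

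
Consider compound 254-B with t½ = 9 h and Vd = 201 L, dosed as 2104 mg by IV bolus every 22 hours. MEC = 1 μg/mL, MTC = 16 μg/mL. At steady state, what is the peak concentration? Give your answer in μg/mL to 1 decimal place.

k = ln2/t½ = ln2/9 ≈ 0.077016 h⁻¹; fraction remaining f = e^(−kτ) = e^(−0.077016×22) ≈ 0.1837.
Accumulation ratio R = 1/(1 − f) ≈ 1/0.8163 ≈ 1.2250.
Single-dose peak C₀ = D/Vd = 2104/201 ≈ 10.468 μg/mL.
Steady-state peak Cmax,ss = C₀·R ≈ 10.468 × 1.2250 ≈ 12.823 μg/mL.
Peak 12.8 μg/mL vs MTC 16 μg/mL: below toxic threshold.

12.8 μg/mL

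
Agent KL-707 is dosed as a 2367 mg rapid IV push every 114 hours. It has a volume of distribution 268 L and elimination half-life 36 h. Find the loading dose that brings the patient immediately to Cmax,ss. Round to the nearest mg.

2664 mg

f = (1/2)^(114/36) ≈ 0.111362; accumulation ratio R = 1/(1−f) ≈ 1.12532.
Loading dose to hit Cmax,ss on first dose: D_load = D_maint·R ≈ 2367 × 1.12532 ≈ 2663.63 mg.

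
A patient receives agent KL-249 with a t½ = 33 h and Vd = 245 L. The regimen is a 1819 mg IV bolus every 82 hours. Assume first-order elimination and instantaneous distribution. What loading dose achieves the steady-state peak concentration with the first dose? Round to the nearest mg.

2215 mg

f = (1/2)^(82/33) ≈ 0.178643; accumulation ratio R = 1/(1−f) ≈ 1.21750.
Loading dose to hit Cmax,ss on first dose: D_load = D_maint·R ≈ 1819 × 1.21750 ≈ 2214.63 mg.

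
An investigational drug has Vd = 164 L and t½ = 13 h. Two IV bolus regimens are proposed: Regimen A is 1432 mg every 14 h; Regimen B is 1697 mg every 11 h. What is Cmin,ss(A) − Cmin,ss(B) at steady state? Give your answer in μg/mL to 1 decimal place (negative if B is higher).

Regimen A: f = (1/2)^(14/13) ≈ 0.4740; Cmin,ss = (1432/164)·f/(1−f) ≈ 7.868 μg/mL.
Regimen B: f = (1/2)^(11/13) ≈ 0.5563; Cmin,ss = (1697/164)·f/(1−f) ≈ 12.974 μg/mL.
Difference ≈ 7.868 − 12.974 ≈ -5.106 μg/mL.

-5.1 μg/mL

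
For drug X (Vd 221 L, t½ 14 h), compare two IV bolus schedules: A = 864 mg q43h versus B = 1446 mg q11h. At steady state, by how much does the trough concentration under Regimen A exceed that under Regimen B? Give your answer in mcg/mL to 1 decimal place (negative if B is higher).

Regimen A: f = (1/2)^(43/14) ≈ 0.1190; Cmin,ss = (864/221)·f/(1−f) ≈ 0.528 mcg/mL.
Regimen B: f = (1/2)^(11/14) ≈ 0.5801; Cmin,ss = (1446/221)·f/(1−f) ≈ 9.039 mcg/mL.
Difference ≈ 0.528 − 9.039 ≈ -8.511 mcg/mL.

-8.5 mcg/mL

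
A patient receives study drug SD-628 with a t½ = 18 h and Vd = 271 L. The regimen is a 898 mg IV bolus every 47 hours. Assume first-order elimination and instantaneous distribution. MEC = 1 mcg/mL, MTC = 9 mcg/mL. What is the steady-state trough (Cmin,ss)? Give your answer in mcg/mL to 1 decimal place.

0.6 mcg/mL

Over one 47-h interval, 47/18 ≈ 2.6111 half-lives elapse, leaving f ≈ 0.1637 of each dose.
Accumulation ratio R = 1/(1 − f) ≈ 1/0.8363 ≈ 1.1957.
Each bolus raises the concentration by D/Vd = 898/271 ≈ 3.314 mcg/mL.
Cmax,ss = C₀/(1 − f) ≈ 3.314/0.8363 ≈ 3.963 mcg/mL.
Steady-state trough Cmin,ss = Cmax,ss·f ≈ 3.963 × 0.1637 ≈ 0.649 mcg/mL.
Trough 0.6 mcg/mL vs MEC 1 mcg/mL: subtherapeutic.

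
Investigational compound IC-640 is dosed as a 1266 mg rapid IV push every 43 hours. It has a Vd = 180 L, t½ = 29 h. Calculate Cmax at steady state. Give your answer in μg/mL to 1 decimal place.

k = ln2/t½ = ln2/29 ≈ 0.023902 h⁻¹; fraction remaining f = e^(−kτ) = e^(−0.023902×43) ≈ 0.3578.
At steady state, accumulation factor R = 1/(1 − e^(−kτ)) ≈ 1.5571.
Single-dose peak C₀ = D/Vd = 1266/180 ≈ 7.033 μg/mL.
Cmax,ss = C₀/(1 − f) ≈ 7.033/0.6422 ≈ 10.951 μg/mL.

11.0 μg/mL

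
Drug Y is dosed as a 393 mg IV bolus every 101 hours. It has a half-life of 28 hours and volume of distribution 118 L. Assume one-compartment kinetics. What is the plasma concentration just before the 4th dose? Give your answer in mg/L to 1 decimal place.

0.3 mg/L

f = (1/2)^(τ/t½) = (1/2)^(101/28) ≈ 0.0821.
C₀ = D/Vd = 393/118 ≈ 3.331 mg/L.
Before the 4th dose, 3 doses have been given. Superposition: Cmin = C₀·(f + f² + … + f^3).
≈ 3.331 × (0.0821 + 0.0067 + 0.0006) ≈ 3.331 × 0.0894 ≈ 0.298 mg/L.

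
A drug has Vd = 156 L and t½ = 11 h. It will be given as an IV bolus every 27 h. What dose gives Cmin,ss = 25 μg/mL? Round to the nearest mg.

17477 mg

τ/t½ = 27/11 ≈ 2.4545, so f = (1/2)^(27/11) ≈ 0.182435.
Cmin,ss = (D/Vd)·f/(1−f), so D = Cmin,ss·Vd·(1−f)/f.
D = 25 × 156 × (1−f)/f ≈ 25 × 156 × 4.48140 ≈ 17477.46 mg.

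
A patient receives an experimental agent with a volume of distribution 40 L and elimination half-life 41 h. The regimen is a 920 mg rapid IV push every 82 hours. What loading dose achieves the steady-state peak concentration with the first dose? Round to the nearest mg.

f = (1/2)^(82/41) ≈ 0.250000; accumulation ratio R = 1/(1−f) ≈ 1.33333.
Loading dose to hit Cmax,ss on first dose: D_load = D_maint·R ≈ 920 × 1.33333 ≈ 1226.66 mg.

1227 mg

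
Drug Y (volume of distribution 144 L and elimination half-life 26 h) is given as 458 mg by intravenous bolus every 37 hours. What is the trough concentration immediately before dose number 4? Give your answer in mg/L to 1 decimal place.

1.8 mg/L

f = (1/2)^(τ/t½) = (1/2)^(37/26) ≈ 0.3729.
C₀ = D/Vd = 458/144 ≈ 3.181 mg/L.
Before the 4th dose, 3 doses have been given. Superposition: Cmin = C₀·(f + f² + … + f^3).
≈ 3.181 × (0.3729 + 0.1391 + 0.0519) ≈ 3.181 × 0.5639 ≈ 1.794 mg/L.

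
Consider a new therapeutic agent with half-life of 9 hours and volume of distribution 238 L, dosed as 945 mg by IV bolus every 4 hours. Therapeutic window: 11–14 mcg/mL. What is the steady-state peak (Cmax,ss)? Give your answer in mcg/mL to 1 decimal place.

k = ln2/t½ = ln2/9 ≈ 0.077016 h⁻¹; fraction remaining f = e^(−kτ) = e^(−0.077016×4) ≈ 0.7349.
At steady state, accumulation factor R = 1/(1 − e^(−kτ)) ≈ 3.7722.
Single-dose peak C₀ = D/Vd = 945/238 ≈ 3.971 mcg/mL.
Cmax,ss = C₀/(1 − f) ≈ 3.971/0.2651 ≈ 14.979 mcg/mL.
Peak 15.0 mcg/mL vs MTC 14 mcg/mL: exceeds toxic threshold.

15.0 mcg/mL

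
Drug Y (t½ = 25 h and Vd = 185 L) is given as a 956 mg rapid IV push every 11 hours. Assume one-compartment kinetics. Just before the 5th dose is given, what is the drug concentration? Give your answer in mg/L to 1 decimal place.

10.2 mg/L

f = (1/2)^(τ/t½) = (1/2)^(11/25) ≈ 0.7371.
C₀ = D/Vd = 956/185 ≈ 5.168 mg/L.
Before the 5th dose, 4 doses have been given. Superposition: Cmin = C₀·(f + f² + … + f^4).
≈ 5.168 × (0.7371 + 0.5433 + 0.4005 + 0.2952) ≈ 5.168 × 1.9761 ≈ 10.212 mg/L.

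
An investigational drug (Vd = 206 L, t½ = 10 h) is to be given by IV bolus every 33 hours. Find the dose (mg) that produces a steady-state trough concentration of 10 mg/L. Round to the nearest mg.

18229 mg

τ/t½ = 33/10 ≈ 3.3, so f = (1/2)^(33/10) ≈ 0.101532.
Cmin,ss = (D/Vd)·f/(1−f), so D = Cmin,ss·Vd·(1−f)/f.
D = 10 × 206 × (1−f)/f ≈ 10 × 206 × 8.84911 ≈ 18229.17 mg.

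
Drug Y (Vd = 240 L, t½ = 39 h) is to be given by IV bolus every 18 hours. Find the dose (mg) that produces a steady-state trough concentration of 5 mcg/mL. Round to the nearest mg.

τ/t½ = 18/39 ≈ 0.46154, so f = (1/2)^(18/39) ≈ 0.726211.
Cmin,ss = (D/Vd)·f/(1−f), so D = Cmin,ss·Vd·(1−f)/f.
D = 5 × 240 × (1−f)/f ≈ 5 × 240 × 0.37701 ≈ 452.41 mg.

452 mg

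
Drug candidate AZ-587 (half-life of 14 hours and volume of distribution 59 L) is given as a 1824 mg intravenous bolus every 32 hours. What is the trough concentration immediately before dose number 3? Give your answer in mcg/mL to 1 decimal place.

7.6 mcg/mL

f = (1/2)^(τ/t½) = (1/2)^(32/14) ≈ 0.2051.
C₀ = D/Vd = 1824/59 ≈ 30.915 mcg/mL.
Before the 3rd dose, 2 doses have been given. Superposition: Cmin = C₀·(f + f²).
≈ 30.915 × (0.2051 + 0.0421) ≈ 30.915 × 0.2472 ≈ 7.642 mcg/mL.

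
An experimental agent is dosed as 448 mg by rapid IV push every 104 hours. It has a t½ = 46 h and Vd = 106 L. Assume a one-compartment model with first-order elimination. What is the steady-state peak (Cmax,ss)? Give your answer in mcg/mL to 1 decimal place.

τ/t½ = 104/46 ≈ 2.2609, so fraction remaining f = (1/2)^(104/46) ≈ 0.2086.
At steady state, accumulation factor R = 1/(1 − e^(−kτ)) ≈ 1.2636.
Single-dose peak C₀ = D/Vd = 448/106 ≈ 4.226 mcg/mL.
Steady-state peak Cmax,ss = C₀·R ≈ 4.226 × 1.2636 ≈ 5.340 mcg/mL.

5.3 mcg/mL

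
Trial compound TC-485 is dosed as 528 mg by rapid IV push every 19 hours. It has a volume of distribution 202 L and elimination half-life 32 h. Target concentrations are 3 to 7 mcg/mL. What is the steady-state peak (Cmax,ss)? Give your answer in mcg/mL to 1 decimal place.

7.7 mcg/mL

k = ln2/t½ = ln2/32 ≈ 0.021661 h⁻¹; fraction remaining f = e^(−kτ) = e^(−0.021661×19) ≈ 0.6626.
At steady state, accumulation factor R = 1/(1 − e^(−kτ)) ≈ 2.9638.
Single-dose peak C₀ = D/Vd = 528/202 ≈ 2.614 mcg/mL.
Steady-state peak Cmax,ss = C₀·R ≈ 2.614 × 2.9638 ≈ 7.747 mcg/mL.
Peak 7.7 mcg/mL vs MTC 7 mcg/mL: exceeds toxic threshold.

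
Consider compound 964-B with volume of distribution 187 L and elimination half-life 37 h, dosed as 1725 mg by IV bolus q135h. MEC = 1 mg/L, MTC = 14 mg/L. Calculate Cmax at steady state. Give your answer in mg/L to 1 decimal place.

τ/t½ = 135/37 ≈ 3.6486, so fraction remaining f = (1/2)^(135/37) ≈ 0.0797.
At steady state, accumulation factor R = 1/(1 − e^(−kτ)) ≈ 1.0866.
Each bolus raises the concentration by D/Vd = 1725/187 ≈ 9.225 mg/L.
Steady-state peak Cmax,ss = C₀·R ≈ 9.225 × 1.0866 ≈ 10.024 mg/L.
Peak 10.0 mg/L vs MTC 14 mg/L: below toxic threshold.

10.0 mg/L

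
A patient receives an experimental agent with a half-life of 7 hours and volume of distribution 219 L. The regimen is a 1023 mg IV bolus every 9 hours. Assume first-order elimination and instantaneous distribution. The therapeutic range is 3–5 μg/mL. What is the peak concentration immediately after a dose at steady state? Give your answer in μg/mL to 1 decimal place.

k = ln2/t½ = ln2/7 ≈ 0.099021 h⁻¹; fraction remaining f = e^(−kτ) = e^(−0.099021×9) ≈ 0.4102.
Accumulation ratio R = 1/(1 − f) ≈ 1/0.5898 ≈ 1.6955.
Single-dose peak C₀ = D/Vd = 1023/219 ≈ 4.671 μg/mL.
Cmax,ss = C₀/(1 − f) ≈ 4.671/0.5898 ≈ 7.920 μg/mL.
Peak 7.9 μg/mL vs MTC 5 μg/mL: exceeds toxic threshold.

7.9 μg/mL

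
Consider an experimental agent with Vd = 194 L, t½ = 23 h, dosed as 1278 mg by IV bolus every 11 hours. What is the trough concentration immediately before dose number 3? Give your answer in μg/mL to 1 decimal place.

8.1 μg/mL

f = (1/2)^(τ/t½) = (1/2)^(11/23) ≈ 0.7178.
C₀ = D/Vd = 1278/194 ≈ 6.588 μg/mL.
Before the 3rd dose, 2 doses have been given. Superposition: Cmin = C₀·(f + f²).
≈ 6.588 × (0.7178 + 0.5152) ≈ 6.588 × 1.2330 ≈ 8.123 μg/mL.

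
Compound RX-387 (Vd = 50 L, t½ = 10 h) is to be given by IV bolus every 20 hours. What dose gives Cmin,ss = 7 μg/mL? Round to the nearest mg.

τ/t½ = 20/10 ≈ 2, so f = (1/2)^(20/10) ≈ 0.250000.
Cmin,ss = (D/Vd)·f/(1−f), so D = Cmin,ss·Vd·(1−f)/f.
D = 7 × 50 × (1−f)/f ≈ 7 × 50 × 3.00000 ≈ 1050.00 mg.

1050 mg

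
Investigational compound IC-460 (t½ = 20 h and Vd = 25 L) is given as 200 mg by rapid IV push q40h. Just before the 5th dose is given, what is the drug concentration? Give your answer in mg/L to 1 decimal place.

f = (1/2)^(τ/t½) = (1/2)^(40/20) ≈ 0.2500.
C₀ = D/Vd = 200/25 ≈ 8.000 mg/L.
Before the 5th dose, 4 doses have been given. Superposition: Cmin = C₀·(f + f² + … + f^4).
≈ 8.000 × (0.2500 + 0.0625 + 0.0156 + 0.0039) ≈ 8.000 × 0.3320 ≈ 2.656 mg/L.

2.7 mg/L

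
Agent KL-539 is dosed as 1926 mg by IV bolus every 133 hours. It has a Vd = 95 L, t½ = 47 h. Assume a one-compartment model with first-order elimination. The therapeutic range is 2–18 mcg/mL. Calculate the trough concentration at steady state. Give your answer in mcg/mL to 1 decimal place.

3.3 mcg/mL

Over one 133-h interval, 133/47 ≈ 2.8298 half-lives elapse, leaving f ≈ 0.1407 of each dose.
Accumulation ratio R = 1/(1 − f) ≈ 1/0.8593 ≈ 1.1637.
Single-dose peak C₀ = D/Vd = 1926/95 ≈ 20.274 mcg/mL.
Cmax,ss = C₀/(1 − f) ≈ 20.274/0.8593 ≈ 23.594 mcg/mL.
Steady-state trough Cmin,ss = Cmax,ss·f ≈ 23.594 × 0.1407 ≈ 3.320 mcg/mL.
Trough 3.3 mcg/mL vs MEC 2 mcg/mL: adequate.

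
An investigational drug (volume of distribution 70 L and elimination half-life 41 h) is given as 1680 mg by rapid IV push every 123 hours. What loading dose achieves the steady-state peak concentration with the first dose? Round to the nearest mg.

1920 mg

f = (1/2)^(123/41) ≈ 0.125000; accumulation ratio R = 1/(1−f) ≈ 1.14286.
Loading dose to hit Cmax,ss on first dose: D_load = D_maint·R ≈ 1680 × 1.14286 ≈ 1920.00 mg.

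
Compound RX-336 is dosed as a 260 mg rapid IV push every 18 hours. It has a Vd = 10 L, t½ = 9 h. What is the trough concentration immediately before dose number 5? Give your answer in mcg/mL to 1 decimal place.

f = (1/2)^(τ/t½) = (1/2)^(18/9) ≈ 0.2500.
C₀ = D/Vd = 260/10 ≈ 26.000 mcg/mL.
Before the 5th dose, 4 doses have been given. Superposition: Cmin = C₀·(f + f² + … + f^4).
≈ 26.000 × (0.2500 + 0.0625 + 0.0156 + 0.0039) ≈ 26.000 × 0.3320 ≈ 8.632 mcg/mL.

8.6 mcg/mL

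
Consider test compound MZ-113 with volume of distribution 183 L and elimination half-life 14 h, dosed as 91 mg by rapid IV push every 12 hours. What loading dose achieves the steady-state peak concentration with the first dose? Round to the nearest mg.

f = (1/2)^(12/14) ≈ 0.552045; accumulation ratio R = 1/(1−f) ≈ 2.23237.
Loading dose to hit Cmax,ss on first dose: D_load = D_maint·R ≈ 91 × 2.23237 ≈ 203.15 mg.

203 mg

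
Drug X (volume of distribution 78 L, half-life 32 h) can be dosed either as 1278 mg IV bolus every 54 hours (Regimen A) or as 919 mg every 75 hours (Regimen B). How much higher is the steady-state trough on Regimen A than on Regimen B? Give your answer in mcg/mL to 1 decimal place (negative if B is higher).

4.5 mcg/mL

Regimen A: f = (1/2)^(54/32) ≈ 0.3105; Cmin,ss = (1278/78)·f/(1−f) ≈ 7.378 mcg/mL.
Regimen B: f = (1/2)^(75/32) ≈ 0.1970; Cmin,ss = (919/78)·f/(1−f) ≈ 2.890 mcg/mL.
Difference ≈ 7.378 − 2.890 ≈ 4.488 mcg/mL.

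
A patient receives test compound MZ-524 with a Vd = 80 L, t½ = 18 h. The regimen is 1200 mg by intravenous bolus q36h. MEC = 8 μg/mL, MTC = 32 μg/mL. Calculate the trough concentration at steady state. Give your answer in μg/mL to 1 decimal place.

τ = 36 h = 2 half-lives, so f = (1/2)^2 = 0.25.
At steady state, R = 1/(1 − 0.25) = 4/3.
Single-dose peak C₀ = D/Vd = 1200/80 = 15 μg/mL.
Steady-state peak Cmax,ss = C₀·R = 15 × 4/3 ≈ 20.000 μg/mL.
Steady-state trough Cmin,ss = Cmax,ss·f ≈ 20.000 × 0.25 ≈ 5.000 μg/mL.
Trough 5.0 μg/mL vs MEC 8 μg/mL: subtherapeutic.

5.0 μg/mL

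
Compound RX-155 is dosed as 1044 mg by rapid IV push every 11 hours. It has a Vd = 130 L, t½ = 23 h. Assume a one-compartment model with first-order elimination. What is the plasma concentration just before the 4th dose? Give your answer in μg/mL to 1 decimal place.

12.9 μg/mL

f = (1/2)^(τ/t½) = (1/2)^(11/23) ≈ 0.7178.
C₀ = D/Vd = 1044/130 ≈ 8.031 μg/mL.
Before the 4th dose, 3 doses have been given. Superposition: Cmin = C₀·(f + f² + … + f^3).
≈ 8.031 × (0.7178 + 0.5152 + 0.3698) ≈ 8.031 × 1.6028 ≈ 12.872 μg/mL.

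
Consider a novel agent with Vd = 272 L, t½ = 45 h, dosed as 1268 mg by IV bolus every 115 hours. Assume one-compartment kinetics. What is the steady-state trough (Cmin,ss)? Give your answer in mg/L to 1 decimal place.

τ/t½ = 115/45 ≈ 2.5556, so fraction remaining f = (1/2)^(115/45) ≈ 0.1701.
Accumulation ratio R = 1/(1 − f) ≈ 1/0.8299 ≈ 1.2050.
Each bolus raises the concentration by D/Vd = 1268/272 ≈ 4.662 mg/L.
Cmax,ss = C₀/(1 − f) ≈ 4.662/0.8299 ≈ 5.618 mg/L.
One interval later, Cmin,ss = Cmax,ss·e^(−kτ) ≈ 5.618 × 0.1701 ≈ 0.956 mg/L.

1.0 mg/L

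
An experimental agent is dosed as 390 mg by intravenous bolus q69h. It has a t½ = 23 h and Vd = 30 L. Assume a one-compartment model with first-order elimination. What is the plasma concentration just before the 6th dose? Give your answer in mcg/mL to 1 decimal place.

1.9 mcg/mL

f = (1/2)^(τ/t½) = (1/2)^(69/23) ≈ 0.1250.
C₀ = D/Vd = 390/30 ≈ 13.000 mcg/mL.
Before the 6th dose, 5 doses have been given. Superposition: Cmin = C₀·(f + f² + … + f^5).
≈ 13.000 × (0.1250 + 0.0156 + 0.0020 + 0.0002 + 0.0000) ≈ 13.000 × 0.1428 ≈ 1.856 mcg/mL.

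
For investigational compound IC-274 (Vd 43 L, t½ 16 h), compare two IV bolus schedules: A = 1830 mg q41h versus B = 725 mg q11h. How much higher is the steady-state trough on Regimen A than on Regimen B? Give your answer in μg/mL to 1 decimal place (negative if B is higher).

-18.9 μg/mL

Regimen A: f = (1/2)^(41/16) ≈ 0.1693; Cmin,ss = (1830/43)·f/(1−f) ≈ 8.674 μg/mL.
Regimen B: f = (1/2)^(11/16) ≈ 0.6209; Cmin,ss = (725/43)·f/(1−f) ≈ 27.615 μg/mL.
Difference ≈ 8.674 − 27.615 ≈ -18.941 μg/mL.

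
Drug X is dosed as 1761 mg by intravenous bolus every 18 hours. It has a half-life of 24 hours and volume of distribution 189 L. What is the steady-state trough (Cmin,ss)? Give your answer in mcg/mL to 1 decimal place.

k = ln2/t½ = ln2/24 ≈ 0.028881 h⁻¹; fraction remaining f = e^(−kτ) = e^(−0.028881×18) ≈ 0.5946.
At steady state, accumulation factor R = 1/(1 − e^(−kτ)) ≈ 2.4667.
Each bolus raises the concentration by D/Vd = 1761/189 ≈ 9.317 mcg/mL.
Steady-state peak Cmax,ss = C₀·R ≈ 9.317 × 2.4667 ≈ 22.982 mcg/mL.
Steady-state trough Cmin,ss = Cmax,ss·f ≈ 22.982 × 0.5946 ≈ 13.665 mcg/mL.

13.7 mcg/mL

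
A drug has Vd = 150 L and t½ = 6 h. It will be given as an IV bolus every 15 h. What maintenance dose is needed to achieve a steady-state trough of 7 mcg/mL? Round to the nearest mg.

τ/t½ = 15/6 ≈ 2.5, so f = (1/2)^(15/6) ≈ 0.176777.
Cmin,ss = (D/Vd)·f/(1−f), so D = Cmin,ss·Vd·(1−f)/f.
D = 7 × 150 × (1−f)/f ≈ 7 × 150 × 4.65684 ≈ 4889.68 mg.

4890 mg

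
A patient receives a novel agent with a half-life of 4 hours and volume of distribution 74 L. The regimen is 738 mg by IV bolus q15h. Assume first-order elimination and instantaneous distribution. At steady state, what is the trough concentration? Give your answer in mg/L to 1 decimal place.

τ/t½ = 15/4 ≈ 3.75, so fraction remaining f = (1/2)^(15/4) ≈ 0.0743.
Single-dose peak C₀ = D/Vd = 738/74 ≈ 9.973 mg/L.
Steady-state trough Cmin,ss = C₀·f/(1−f) ≈ 9.973 × 0.0743/0.9257 ≈ 0.800 mg/L.

0.8 mg/L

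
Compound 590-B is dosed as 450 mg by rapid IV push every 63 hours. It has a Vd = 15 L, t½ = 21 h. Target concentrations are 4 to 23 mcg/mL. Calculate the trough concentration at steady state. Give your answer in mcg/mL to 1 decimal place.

The dosing interval is 3 half-lives, so f = 2^(−3) = 0.125.
At steady state, R = 1/(1 − 0.125) = 8/7.
Single-dose peak C₀ = D/Vd = 450/15 = 30 mcg/mL.
Steady-state peak Cmax,ss = C₀·R = 30 × 8/7 ≈ 34.286 mcg/mL.
Steady-state trough Cmin,ss = Cmax,ss·f ≈ 34.286 × 0.125 ≈ 4.286 mcg/mL.
Trough 4.3 mcg/mL vs MEC 4 mcg/mL: adequate.

4.3 mcg/mL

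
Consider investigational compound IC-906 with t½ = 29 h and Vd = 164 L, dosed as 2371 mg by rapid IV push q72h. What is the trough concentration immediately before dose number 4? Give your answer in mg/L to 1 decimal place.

f = (1/2)^(τ/t½) = (1/2)^(72/29) ≈ 0.1789.
C₀ = D/Vd = 2371/164 ≈ 14.457 mg/L.
Before the 4th dose, 3 doses have been given. Superposition: Cmin = C₀·(f + f² + … + f^3).
≈ 14.457 × (0.1789 + 0.0320 + 0.0057) ≈ 14.457 × 0.2166 ≈ 3.131 mg/L.

3.1 mg/L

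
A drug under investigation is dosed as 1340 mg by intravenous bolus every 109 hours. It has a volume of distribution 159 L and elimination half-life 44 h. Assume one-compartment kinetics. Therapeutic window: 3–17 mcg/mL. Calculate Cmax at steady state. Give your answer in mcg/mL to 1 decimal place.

10.3 mcg/mL

τ/t½ = 109/44 ≈ 2.4773, so fraction remaining f = (1/2)^(109/44) ≈ 0.1796.
Accumulation ratio R = 1/(1 − f) ≈ 1/0.8204 ≈ 1.2189.
Single-dose peak C₀ = D/Vd = 1340/159 ≈ 8.428 mcg/mL.
Steady-state peak Cmax,ss = C₀·R ≈ 8.428 × 1.2189 ≈ 10.273 mcg/mL.
Peak 10.3 mcg/mL vs MTC 17 mcg/mL: below toxic threshold.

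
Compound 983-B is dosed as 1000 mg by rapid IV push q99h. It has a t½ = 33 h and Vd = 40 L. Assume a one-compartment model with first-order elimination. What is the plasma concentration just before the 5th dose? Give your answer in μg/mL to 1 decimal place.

3.6 μg/mL

f = (1/2)^(τ/t½) = (1/2)^(99/33) ≈ 0.1250.
C₀ = D/Vd = 1000/40 ≈ 25.000 μg/mL.
Before the 5th dose, 4 doses have been given. Superposition: Cmin = C₀·(f + f² + … + f^4).
≈ 25.000 × (0.1250 + 0.0156 + 0.0020 + 0.0002) ≈ 25.000 × 0.1428 ≈ 3.570 μg/mL.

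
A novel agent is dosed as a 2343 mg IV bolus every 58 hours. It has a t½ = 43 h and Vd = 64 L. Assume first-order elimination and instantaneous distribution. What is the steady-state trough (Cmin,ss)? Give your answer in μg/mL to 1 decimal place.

k = ln2/t½ = ln2/43 ≈ 0.016120 h⁻¹; fraction remaining f = e^(−kτ) = e^(−0.016120×58) ≈ 0.3926.
Single-dose peak C₀ = D/Vd = 2343/64 ≈ 36.609 μg/mL.
Steady-state trough Cmin,ss = C₀·f/(1−f) ≈ 36.609 × 0.3926/0.6074 ≈ 23.663 μg/mL.

23.7 μg/mL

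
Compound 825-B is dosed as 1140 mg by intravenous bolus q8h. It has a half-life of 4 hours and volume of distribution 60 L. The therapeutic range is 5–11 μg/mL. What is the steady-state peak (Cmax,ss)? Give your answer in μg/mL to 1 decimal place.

25.3 μg/mL

τ = 8 h = 2 half-lives, so f = (1/2)^2 = 0.25.
At steady state, R = 1/(1 − 0.25) = 4/3.
Single-dose peak C₀ = D/Vd = 1140/60 = 19 μg/mL.
Steady-state peak Cmax,ss = C₀·R = 19 × 4/3 ≈ 25.333 μg/mL.
Peak 25.3 μg/mL vs MTC 11 μg/mL: exceeds toxic threshold.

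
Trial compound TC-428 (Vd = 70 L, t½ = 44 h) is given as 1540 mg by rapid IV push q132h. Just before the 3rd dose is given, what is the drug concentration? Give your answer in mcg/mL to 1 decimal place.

3.1 mcg/mL

f = (1/2)^(τ/t½) = (1/2)^(132/44) ≈ 0.1250.
C₀ = D/Vd = 1540/70 ≈ 22.000 mcg/mL.
Before the 3rd dose, 2 doses have been given. Superposition: Cmin = C₀·(f + f²).
≈ 22.000 × (0.1250 + 0.0156) ≈ 22.000 × 0.1406 ≈ 3.093 mcg/mL.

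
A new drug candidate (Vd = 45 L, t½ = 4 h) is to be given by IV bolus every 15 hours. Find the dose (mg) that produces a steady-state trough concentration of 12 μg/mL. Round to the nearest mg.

τ/t½ = 15/4 ≈ 3.75, so f = (1/2)^(15/4) ≈ 0.074325.
Cmin,ss = (D/Vd)·f/(1−f), so D = Cmin,ss·Vd·(1−f)/f.
D = 12 × 45 × (1−f)/f ≈ 12 × 45 × 12.45442 ≈ 6725.39 mg.

6725 mg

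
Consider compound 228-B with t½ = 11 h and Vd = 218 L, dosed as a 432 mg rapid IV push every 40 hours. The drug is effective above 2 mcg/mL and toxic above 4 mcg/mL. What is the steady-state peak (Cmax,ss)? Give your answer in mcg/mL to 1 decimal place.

2.2 mcg/mL

τ/t½ = 40/11 ≈ 3.6364, so fraction remaining f = (1/2)^(40/11) ≈ 0.0804.
Accumulation ratio R = 1/(1 − f) ≈ 1/0.9196 ≈ 1.0874.
Each bolus raises the concentration by D/Vd = 432/218 ≈ 1.982 mcg/mL.
Steady-state peak Cmax,ss = C₀·R ≈ 1.982 × 1.0874 ≈ 2.155 mcg/mL.
Peak 2.2 mcg/mL vs MTC 4 mcg/mL: below toxic threshold.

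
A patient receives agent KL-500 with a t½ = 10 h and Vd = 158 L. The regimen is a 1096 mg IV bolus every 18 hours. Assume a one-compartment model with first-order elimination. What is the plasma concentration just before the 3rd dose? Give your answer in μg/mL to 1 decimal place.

f = (1/2)^(τ/t½) = (1/2)^(18/10) ≈ 0.2872.
C₀ = D/Vd = 1096/158 ≈ 6.937 μg/mL.
Before the 3rd dose, 2 doses have been given. Superposition: Cmin = C₀·(f + f²).
≈ 6.937 × (0.2872 + 0.0825) ≈ 6.937 × 0.3697 ≈ 2.565 μg/mL.

2.6 μg/mL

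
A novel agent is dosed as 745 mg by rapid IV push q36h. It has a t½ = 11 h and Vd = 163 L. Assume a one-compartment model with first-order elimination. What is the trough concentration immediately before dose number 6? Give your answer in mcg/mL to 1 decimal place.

0.5 mcg/mL

f = (1/2)^(τ/t½) = (1/2)^(36/11) ≈ 0.1035.
C₀ = D/Vd = 745/163 ≈ 4.571 mcg/mL.
Before the 6th dose, 5 doses have been given. Superposition: Cmin = C₀·(f + f² + … + f^5).
≈ 4.571 × (0.1035 + 0.0107 + 0.0011 + 0.0001 + 0.0000) ≈ 4.571 × 0.1154 ≈ 0.527 mcg/mL.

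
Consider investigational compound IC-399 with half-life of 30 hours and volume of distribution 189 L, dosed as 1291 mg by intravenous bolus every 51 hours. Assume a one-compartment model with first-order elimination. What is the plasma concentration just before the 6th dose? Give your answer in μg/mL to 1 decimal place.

3.0 μg/mL

f = (1/2)^(τ/t½) = (1/2)^(51/30) ≈ 0.3078.
C₀ = D/Vd = 1291/189 ≈ 6.831 μg/mL.
Before the 6th dose, 5 doses have been given. Superposition: Cmin = C₀·(f + f² + … + f^5).
≈ 6.831 × (0.3078 + 0.0947 + 0.0292 + 0.0090 + 0.0028) ≈ 6.831 × 0.4435 ≈ 3.030 μg/mL.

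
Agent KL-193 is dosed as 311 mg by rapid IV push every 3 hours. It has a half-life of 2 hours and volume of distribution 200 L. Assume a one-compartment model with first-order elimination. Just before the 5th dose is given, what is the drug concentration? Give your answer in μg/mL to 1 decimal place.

0.8 μg/mL

f = (1/2)^(τ/t½) = (1/2)^(3/2) ≈ 0.3536.
C₀ = D/Vd = 311/200 ≈ 1.555 μg/mL.
Before the 5th dose, 4 doses have been given. Superposition: Cmin = C₀·(f + f² + … + f^4).
≈ 1.555 × (0.3536 + 0.1250 + 0.0442 + 0.0156) ≈ 1.555 × 0.5384 ≈ 0.837 μg/mL.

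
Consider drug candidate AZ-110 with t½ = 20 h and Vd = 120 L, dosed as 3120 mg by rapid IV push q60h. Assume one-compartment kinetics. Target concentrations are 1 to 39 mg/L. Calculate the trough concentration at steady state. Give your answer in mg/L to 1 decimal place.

The dosing interval is 3 half-lives, so f = 2^(−3) = 0.125.
Accumulation ratio R = 1/(1 − f) = 1/0.875 = 8/7.
Single-dose peak C₀ = D/Vd = 3120/120 = 26 mg/L.
Steady-state peak Cmax,ss = C₀·R = 26 × 8/7 ≈ 29.714 mg/L.
Steady-state trough Cmin,ss = Cmax,ss·f ≈ 29.714 × 0.125 ≈ 3.714 mg/L.
Trough 3.7 mg/L vs MEC 1 mg/L: adequate.

3.7 mg/L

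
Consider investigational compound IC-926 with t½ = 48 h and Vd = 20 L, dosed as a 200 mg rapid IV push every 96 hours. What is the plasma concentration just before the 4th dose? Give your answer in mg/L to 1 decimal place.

3.3 mg/L

f = (1/2)^(τ/t½) = (1/2)^(96/48) ≈ 0.2500.
C₀ = D/Vd = 200/20 ≈ 10.000 mg/L.
Before the 4th dose, 3 doses have been given. Superposition: Cmin = C₀·(f + f² + … + f^3).
≈ 10.000 × (0.2500 + 0.0625 + 0.0156) ≈ 10.000 × 0.3281 ≈ 3.281 mg/L.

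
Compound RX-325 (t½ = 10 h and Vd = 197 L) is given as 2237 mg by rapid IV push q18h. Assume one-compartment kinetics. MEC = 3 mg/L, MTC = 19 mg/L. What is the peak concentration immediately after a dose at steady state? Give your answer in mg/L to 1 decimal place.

Over one 18-h interval, 18/10 ≈ 1.8 half-lives elapse, leaving f ≈ 0.2872 of each dose.
At steady state, accumulation factor R = 1/(1 − e^(−kτ)) ≈ 1.4029.
Single-dose peak C₀ = D/Vd = 2237/197 ≈ 11.355 mg/L.
Cmax,ss = C₀/(1 − f) ≈ 11.355/0.7128 ≈ 15.930 mg/L.
Peak 15.9 mg/L vs MTC 19 mg/L: below toxic threshold.

15.9 mg/L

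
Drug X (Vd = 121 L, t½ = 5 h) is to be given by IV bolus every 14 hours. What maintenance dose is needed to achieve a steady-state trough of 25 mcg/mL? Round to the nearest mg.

18042 mg

τ/t½ = 14/5 ≈ 2.8, so f = (1/2)^(14/5) ≈ 0.143587.
Cmin,ss = (D/Vd)·f/(1−f), so D = Cmin,ss·Vd·(1−f)/f.
D = 25 × 121 × (1−f)/f ≈ 25 × 121 × 5.96442 ≈ 18042.37 mg.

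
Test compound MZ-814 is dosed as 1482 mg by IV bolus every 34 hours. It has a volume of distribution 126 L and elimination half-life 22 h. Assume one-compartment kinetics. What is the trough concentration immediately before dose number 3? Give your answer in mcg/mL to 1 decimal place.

f = (1/2)^(τ/t½) = (1/2)^(34/22) ≈ 0.3426.
C₀ = D/Vd = 1482/126 ≈ 11.762 mcg/mL.
Before the 3rd dose, 2 doses have been given. Superposition: Cmin = C₀·(f + f²).
≈ 11.762 × (0.3426 + 0.1174) ≈ 11.762 × 0.4600 ≈ 5.411 mcg/mL.

5.4 mcg/mL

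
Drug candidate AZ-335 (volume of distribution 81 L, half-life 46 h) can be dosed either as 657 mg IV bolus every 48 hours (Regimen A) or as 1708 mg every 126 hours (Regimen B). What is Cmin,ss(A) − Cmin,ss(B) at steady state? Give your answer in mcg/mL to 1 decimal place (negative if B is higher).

3.9 mcg/mL

Regimen A: f = (1/2)^(48/46) ≈ 0.4852; Cmin,ss = (657/81)·f/(1−f) ≈ 7.645 mcg/mL.
Regimen B: f = (1/2)^(126/46) ≈ 0.1498; Cmin,ss = (1708/81)·f/(1−f) ≈ 3.715 mcg/mL.
Difference ≈ 7.645 − 3.715 ≈ 3.930 mcg/mL.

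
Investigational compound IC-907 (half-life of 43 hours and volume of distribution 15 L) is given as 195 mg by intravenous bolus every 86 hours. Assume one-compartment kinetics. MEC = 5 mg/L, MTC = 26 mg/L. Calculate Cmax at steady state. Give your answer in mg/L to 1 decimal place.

17.3 mg/L

τ = 86 h = 2 half-lives, so f = (1/2)^2 = 0.25.
Accumulation ratio R = 1/(1 − f) = 1/0.75 = 4/3.
Single-dose peak C₀ = D/Vd = 195/15 = 13 mg/L.
Steady-state peak Cmax,ss = C₀·R = 13 × 4/3 ≈ 17.333 mg/L.
Peak 17.3 mg/L vs MTC 26 mg/L: below toxic threshold.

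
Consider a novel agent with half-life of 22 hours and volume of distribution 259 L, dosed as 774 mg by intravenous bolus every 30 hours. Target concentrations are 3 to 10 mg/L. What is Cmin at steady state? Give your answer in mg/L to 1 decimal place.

τ/t½ = 30/22 ≈ 1.3636, so fraction remaining f = (1/2)^(30/22) ≈ 0.3886.
Single-dose peak C₀ = D/Vd = 774/259 ≈ 2.988 mg/L.
Steady-state trough Cmin,ss = C₀·f/(1−f) ≈ 2.988 × 0.3886/0.6114 ≈ 1.899 mg/L.
Trough 1.9 mg/L vs MEC 3 mg/L: subtherapeutic.

1.9 mg/L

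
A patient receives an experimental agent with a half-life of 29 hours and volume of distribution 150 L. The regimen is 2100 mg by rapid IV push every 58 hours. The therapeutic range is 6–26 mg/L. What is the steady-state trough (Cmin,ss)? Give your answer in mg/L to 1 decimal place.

4.7 mg/L

τ = 58 h = 2 half-lives, so f = (1/2)^2 = 0.25.
At steady state, R = 1/(1 − 0.25) = 4/3.
Single-dose peak C₀ = D/Vd = 2100/150 = 14 mg/L.
Steady-state peak Cmax,ss = C₀·R = 14 × 4/3 ≈ 18.667 mg/L.
Steady-state trough Cmin,ss = Cmax,ss·f ≈ 18.667 × 0.25 ≈ 4.667 mg/L.
Trough 4.7 mg/L vs MEC 6 mg/L: subtherapeutic.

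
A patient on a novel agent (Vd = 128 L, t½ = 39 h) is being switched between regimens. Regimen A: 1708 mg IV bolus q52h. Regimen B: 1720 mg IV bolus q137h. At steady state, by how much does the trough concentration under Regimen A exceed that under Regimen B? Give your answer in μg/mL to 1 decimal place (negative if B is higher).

Regimen A: f = (1/2)^(52/39) ≈ 0.3969; Cmin,ss = (1708/128)·f/(1−f) ≈ 8.782 μg/mL.
Regimen B: f = (1/2)^(137/39) ≈ 0.0876; Cmin,ss = (1720/128)·f/(1−f) ≈ 1.290 μg/mL.
Difference ≈ 8.782 − 1.290 ≈ 7.492 μg/mL.

7.5 μg/mL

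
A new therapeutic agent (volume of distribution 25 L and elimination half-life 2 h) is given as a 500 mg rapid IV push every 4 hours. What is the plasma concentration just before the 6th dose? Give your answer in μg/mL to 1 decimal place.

f = (1/2)^(τ/t½) = (1/2)^(4/2) ≈ 0.2500.
C₀ = D/Vd = 500/25 ≈ 20.000 μg/mL.
Before the 6th dose, 5 doses have been given. Superposition: Cmin = C₀·(f + f² + … + f^5).
≈ 20.000 × (0.2500 + 0.0625 + 0.0156 + 0.0039 + 0.0010) ≈ 20.000 × 0.3330 ≈ 6.660 μg/mL.

6.7 μg/mL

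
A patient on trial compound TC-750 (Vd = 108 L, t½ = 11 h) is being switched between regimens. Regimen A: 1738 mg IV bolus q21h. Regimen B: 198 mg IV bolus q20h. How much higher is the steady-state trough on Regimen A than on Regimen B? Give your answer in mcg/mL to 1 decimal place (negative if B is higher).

Regimen A: f = (1/2)^(21/11) ≈ 0.2663; Cmin,ss = (1738/108)·f/(1−f) ≈ 5.841 mcg/mL.
Regimen B: f = (1/2)^(20/11) ≈ 0.2836; Cmin,ss = (198/108)·f/(1−f) ≈ 0.726 mcg/mL.
Difference ≈ 5.841 − 0.726 ≈ 5.115 mcg/mL.

5.1 mcg/mL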